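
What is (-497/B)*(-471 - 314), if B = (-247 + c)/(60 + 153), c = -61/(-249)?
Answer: -20692120365/61442 ≈ -3.3678e+5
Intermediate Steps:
c = 61/249 (c = -61*(-1/249) = 61/249 ≈ 0.24498)
B = -61442/53037 (B = (-247 + 61/249)/(60 + 153) = -61442/249/213 = -61442/249*1/213 = -61442/53037 ≈ -1.1585)
(-497/B)*(-471 - 314) = (-497/(-61442/53037))*(-471 - 314) = -497*(-53037/61442)*(-785) = (26359389/61442)*(-785) = -20692120365/61442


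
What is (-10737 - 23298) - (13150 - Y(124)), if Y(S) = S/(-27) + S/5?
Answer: -6367247/135 ≈ -47165.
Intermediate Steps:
Y(S) = 22*S/135 (Y(S) = S*(-1/27) + S*(⅕) = -S/27 + S/5 = 22*S/135)
(-10737 - 23298) - (13150 - Y(124)) = (-10737 - 23298) - (13150 - 22*124/135) = -34035 - (13150 - 1*2728/135) = -34035 - (13150 - 2728/135) = -34035 - 1*1772522/135 = -34035 - 1772522/135 = -6367247/135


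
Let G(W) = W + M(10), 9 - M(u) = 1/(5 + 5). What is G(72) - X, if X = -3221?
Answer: 33019/10 ≈ 3301.9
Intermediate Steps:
M(u) = 89/10 (M(u) = 9 - 1/(5 + 5) = 9 - 1/10 = 89/10)
G(W) = 89/10 + W (G(W) = W + 89/10 = 89/10 + W)
G(72) - X = (89/10 + 72) - 1*(-3221) = 809/10 + 3221 = 33019/10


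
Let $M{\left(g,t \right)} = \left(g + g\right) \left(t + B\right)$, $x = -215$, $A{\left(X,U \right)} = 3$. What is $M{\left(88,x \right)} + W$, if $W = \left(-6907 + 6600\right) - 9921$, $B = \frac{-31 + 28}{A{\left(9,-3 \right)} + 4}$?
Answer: $- \frac{337004}{7} \approx -48143.0$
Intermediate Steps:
$B = - \frac{3}{7}$ ($B = \frac{-31 + 28}{3 + 4} = - \frac{3}{7} \approx -0.42857$)
$M{\left(g,t \right)} = 2 g \left(- \frac{3}{7} + t\right)$ ($M{\left(g,t \right)} = \left(g + g\right) \left(t - \frac{3}{7}\right) = 2 g \left(- \frac{3}{7} + t\right)$)
$W = -10228$ ($W = -307 - 9921 = -10228$)
$M{\left(88,x \right)} + W = \frac{2}{7} \cdot 88 \left(-3 + 7 \left(-215\right)\right) - 10228 = \frac{2}{7} \cdot 88 \left(-3 - 1505\right) - 10228 = \frac{2}{7} \cdot 88 \left(-1508\right) - 10228 = - \frac{265408}{7} - 10228 = - \frac{337004}{7}$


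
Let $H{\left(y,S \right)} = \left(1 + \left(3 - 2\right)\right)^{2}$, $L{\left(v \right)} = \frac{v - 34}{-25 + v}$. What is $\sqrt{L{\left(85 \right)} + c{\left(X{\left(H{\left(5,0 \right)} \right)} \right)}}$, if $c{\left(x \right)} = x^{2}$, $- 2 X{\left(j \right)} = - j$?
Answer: $\frac{\sqrt{485}}{10} \approx 2.2023$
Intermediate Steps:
$L{\left(v \right)} = \frac{-34 + v}{-25 + v}$
$H{\left(y,S \right)} = 4$ ($H{\left(y,S \right)} = \left(1 + \left(3 - 2\right)\right)^{2} = \left(1 + 1\right)^{2} = 2^{2} = 4$)
$X{\left(j \right)} = \frac{j}{2}$ ($X{\left(j \right)} = - \frac{\left(-1\right) j}{2} = \frac{j}{2}$)
$\sqrt{L{\left(85 \right)} + c{\left(X{\left(H{\left(5,0 \right)} \right)} \right)}} = \sqrt{\frac{-34 + 85}{-25 + 85} + \left(\frac{1}{2} \cdot 4\right)^{2}} = \sqrt{\frac{1}{60} \cdot 51 + 2^{2}} = \sqrt{\frac{1}{60} \cdot 51 + 4} = \sqrt{\frac{17}{20} + 4} = \sqrt{\frac{97}{20}} = \frac{\sqrt{485}}{10}$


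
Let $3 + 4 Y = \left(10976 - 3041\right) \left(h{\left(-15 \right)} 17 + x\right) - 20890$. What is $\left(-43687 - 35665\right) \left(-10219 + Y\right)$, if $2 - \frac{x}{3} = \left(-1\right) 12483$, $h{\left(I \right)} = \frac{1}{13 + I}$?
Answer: $-5893397824223$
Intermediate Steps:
$x = 37455$ ($x = 6 - 3 \left(\left(-1\right) 12483\right) = 6 - -37449 = 6 + 37449 = 37455$)
$Y = \frac{594234169}{8}$ ($Y = - \frac{3}{4} + \frac{\left(10976 - 3041\right) \left(\frac{1}{13 - 15} \cdot 17 + 37455\right) - 20890}{4} = - \frac{3}{4} + \frac{7935 \left(\frac{1}{-2} \cdot 17 + 37455\right) - 20890}{4} = - \frac{3}{4} + \frac{7935 \left(\left(- \frac{1}{2}\right) 17 + 37455\right) - 20890}{4} = - \frac{3}{4} + \frac{7935 \left(- \frac{17}{2} + 37455\right) - 20890}{4} = - \frac{3}{4} + \frac{7935 \cdot \frac{74893}{2} - 20890}{4} = - \frac{3}{4} + \frac{\frac{594275955}{2} - 20890}{4} = - \frac{3}{4} + \frac{1}{4} \cdot \frac{594234175}{2} = - \frac{3}{4} + \frac{594234175}{8} = \frac{594234169}{8} \approx 7.4279 \cdot 10^{7}$)
$\left(-43687 - 35665\right) \left(-10219 + Y\right) = \left(-43687 - 35665\right) \left(-10219 + \frac{594234169}{8}\right) = \left(-79352\right) \frac{594152417}{8} = -5893397824223$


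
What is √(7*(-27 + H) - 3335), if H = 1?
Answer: I*√3517 ≈ 59.304*I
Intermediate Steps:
√(7*(-27 + H) - 3335) = √(7*(-27 + 1) - 3335) = √(7*(-26) - 3335) = √(-182 - 3335) = √(-3517) = I*√3517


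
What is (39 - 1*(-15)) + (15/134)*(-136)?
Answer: 2598/67 ≈ 38.776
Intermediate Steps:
(39 - 1*(-15)) + (15/134)*(-136) = (39 + 15) + (15*(1/134))*(-136) = 54 + (15/134)*(-136) = 54 - 1020/67 = 2598/67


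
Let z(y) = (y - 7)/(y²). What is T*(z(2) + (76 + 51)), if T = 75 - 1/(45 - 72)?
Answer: 509539/54 ≈ 9435.9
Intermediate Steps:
z(y) = (-7 + y)/y²
T = 2026/27 (T = 75 - 1/(-27) = 75 - 1*(-1/27) = 75 + 1/27 = 2026/27 ≈ 75.037)
T*(z(2) + (76 + 51)) = 2026*((-7 + 2)/2² + (76 + 51))/27 = 2026*((¼)*(-5) + 127)/27 = 2026*(-5/4 + 127)/27 = (2026/27)*(503/4) = 509539/54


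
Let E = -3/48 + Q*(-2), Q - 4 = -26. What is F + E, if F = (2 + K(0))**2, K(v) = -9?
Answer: 1487/16 ≈ 92.938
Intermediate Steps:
Q = -22 (Q = 4 - 26 = -22)
F = 49 (F = (2 - 9)**2 = (-7)**2 = 49)
E = 703/16 (E = -3/48 - 22*(-2) = -3*1/48 + 44 = -1/16 + 44 = 703/16 ≈ 43.938)
F + E = 49 + 703/16 = 1487/16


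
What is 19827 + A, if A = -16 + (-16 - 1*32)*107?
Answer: 14675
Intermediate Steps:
A = -5152 (A = -16 + (-16 - 32)*107 = -16 - 48*107 = -16 - 5136 = -5152)
19827 + A = 19827 - 5152 = 14675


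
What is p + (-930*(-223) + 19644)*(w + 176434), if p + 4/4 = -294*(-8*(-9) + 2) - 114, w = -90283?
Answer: 19559184263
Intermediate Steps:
p = -21871 (p = -1 + (-294*(-8*(-9) + 2) - 114) = -1 + (-294*(72 + 2) - 114) = -1 + (-294*74 - 114) = -1 + (-21756 - 114) = -1 - 21870 = -21871)
p + (-930*(-223) + 19644)*(w + 176434) = -21871 + (-930*(-223) + 19644)*(-90283 + 176434) = -21871 + (207390 + 19644)*86151 = -21871 + 227034*86151 = -21871 + 19559206134 = 19559184263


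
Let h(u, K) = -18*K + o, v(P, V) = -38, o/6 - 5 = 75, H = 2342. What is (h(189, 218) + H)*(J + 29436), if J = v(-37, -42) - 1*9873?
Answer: -21516550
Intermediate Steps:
o = 480 (o = 30 + 6*75 = 30 + 450 = 480)
h(u, K) = 480 - 18*K (h(u, K) = -18*K + 480 = 480 - 18*K)
J = -9911 (J = -38 - 1*9873 = -38 - 9873 = -9911)
(h(189, 218) + H)*(J + 29436) = ((480 - 18*218) + 2342)*(-9911 + 29436) = ((480 - 3924) + 2342)*19525 = (-3444 + 2342)*19525 = -1102*19525 = -21516550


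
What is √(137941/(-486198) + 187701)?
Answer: √4930032207960854/162066 ≈ 433.24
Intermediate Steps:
√(137941/(-486198) + 187701) = √(137941*(-1/486198) + 187701) = √(-137941/486198 + 187701) = √(91259712857/486198) = √4930032207960854/162066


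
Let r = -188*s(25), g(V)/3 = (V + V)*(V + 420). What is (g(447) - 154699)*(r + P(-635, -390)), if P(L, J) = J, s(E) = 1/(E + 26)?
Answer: -43581206410/51 ≈ -8.5453e+8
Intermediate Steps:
s(E) = 1/(26 + E)
g(V) = 6*V*(420 + V) (g(V) = 3*((V + V)*(V + 420)) = 3*((2*V)*(420 + V)) = 3*(2*V*(420 + V)) = 6*V*(420 + V))
r = -188/51 (r = -188/(26 + 25) = -188/51 ≈ -3.6863)
(g(447) - 154699)*(r + P(-635, -390)) = (6*447*(420 + 447) - 154699)*(-188/51 - 390) = (6*447*867 - 154699)*(-20078/51) = (2325294 - 154699)*(-20078/51) = 2170595*(-20078/51) = -43581206410/51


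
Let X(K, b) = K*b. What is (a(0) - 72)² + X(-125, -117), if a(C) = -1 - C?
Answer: 19954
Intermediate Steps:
(a(0) - 72)² + X(-125, -117) = ((-1 - 1*0) - 72)² - 125*(-117) = ((-1 + 0) - 72)² + 14625 = (-1 - 72)² + 14625 = (-73)² + 14625 = 5329 + 14625 = 19954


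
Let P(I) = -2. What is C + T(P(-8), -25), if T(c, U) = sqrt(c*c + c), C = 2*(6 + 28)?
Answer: 68 + sqrt(2) ≈ 69.414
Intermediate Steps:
C = 68 (C = 2*34 = 68)
T(c, U) = sqrt(c + c**2) (T(c, U) = sqrt(c**2 + c) = sqrt(c + c**2))
C + T(P(-8), -25) = 68 + sqrt(-2*(1 - 2)) = 68 + sqrt(-2*(-1)) = 68 + sqrt(2)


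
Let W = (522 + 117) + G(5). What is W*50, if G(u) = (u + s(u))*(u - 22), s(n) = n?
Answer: 23450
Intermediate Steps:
G(u) = 2*u*(-22 + u) (G(u) = (u + u)*(u - 22) = (2*u)*(-22 + u) = 2*u*(-22 + u))
W = 469 (W = (522 + 117) + 2*5*(-22 + 5) = 639 + 2*5*(-17) = 639 - 170 = 469)
W*50 = 469*50 = 23450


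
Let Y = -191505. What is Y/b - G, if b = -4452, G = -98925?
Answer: 146868535/1484 ≈ 98968.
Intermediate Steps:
Y/b - G = -191505/(-4452) - 1*(-98925) = -191505*(-1/4452) + 98925 = 63835/1484 + 98925 = 146868535/1484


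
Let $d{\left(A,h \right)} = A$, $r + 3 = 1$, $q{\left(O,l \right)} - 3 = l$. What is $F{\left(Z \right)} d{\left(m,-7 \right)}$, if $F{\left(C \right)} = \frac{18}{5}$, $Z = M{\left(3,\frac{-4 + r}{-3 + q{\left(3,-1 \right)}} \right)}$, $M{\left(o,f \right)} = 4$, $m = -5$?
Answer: $-18$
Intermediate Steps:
$q{\left(O,l \right)} = 3 + l$
$r = -2$ ($r = -3 + 1 = -2$)
$Z = 4$
$F{\left(C \right)} = \frac{18}{5}$ ($F{\left(C \right)} = 18 \cdot \frac{1}{5} = \frac{18}{5}$)
$F{\left(Z \right)} d{\left(m,-7 \right)} = \frac{18}{5} \left(-5\right) = -18$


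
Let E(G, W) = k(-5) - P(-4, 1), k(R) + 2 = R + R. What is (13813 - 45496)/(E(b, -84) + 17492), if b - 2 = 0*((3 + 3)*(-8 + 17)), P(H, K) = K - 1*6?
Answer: -31683/17485 ≈ -1.8120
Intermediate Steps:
P(H, K) = -6 + K (P(H, K) = K - 6 = -6 + K)
k(R) = -2 + 2*R (k(R) = -2 + (R + R) = -2 + 2*R)
b = 2 (b = 2 + 0*((3 + 3)*(-8 + 17)) = 2 + 0*(6*9) = 2 + 0*54 = 2 + 0 = 2)
E(G, W) = -7 (E(G, W) = (-2 + 2*(-5)) - (-6 + 1) = (-2 - 10) - 1*(-5) = -12 + 5 = -7)
(13813 - 45496)/(E(b, -84) + 17492) = (13813 - 45496)/(-7 + 17492) = -31683/17485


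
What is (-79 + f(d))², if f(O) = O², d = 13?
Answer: 8100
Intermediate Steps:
(-79 + f(d))² = (-79 + 13²)² = (-79 + 169)² = 90² = 8100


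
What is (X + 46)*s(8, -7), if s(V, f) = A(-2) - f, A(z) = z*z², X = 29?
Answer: -75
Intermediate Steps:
A(z) = z³
s(V, f) = -8 - f (s(V, f) = (-2)³ - f = -8 - f)
(X + 46)*s(8, -7) = (29 + 46)*(-8 - 1*(-7)) = 75*(-8 + 7) = 75*(-1) = -75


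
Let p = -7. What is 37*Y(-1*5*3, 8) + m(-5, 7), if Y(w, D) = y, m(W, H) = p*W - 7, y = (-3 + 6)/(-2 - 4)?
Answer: 19/2 ≈ 9.5000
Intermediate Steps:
y = -½ (y = 3/(-6) = 3*(-⅙) = -½ ≈ -0.50000)
m(W, H) = -7 - 7*W (m(W, H) = -7*W - 7 = -7 - 7*W)
Y(w, D) = -½
37*Y(-1*5*3, 8) + m(-5, 7) = 37*(-½) + (-7 - 7*(-5)) = -37/2 + (-7 + 35) = -37/2 + 28 = 19/2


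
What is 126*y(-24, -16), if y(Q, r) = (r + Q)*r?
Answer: 80640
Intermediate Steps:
y(Q, r) = r*(Q + r) (y(Q, r) = (Q + r)*r = r*(Q + r))
126*y(-24, -16) = 126*(-16*(-24 - 16)) = 126*(-16*(-40)) = 126*640 = 80640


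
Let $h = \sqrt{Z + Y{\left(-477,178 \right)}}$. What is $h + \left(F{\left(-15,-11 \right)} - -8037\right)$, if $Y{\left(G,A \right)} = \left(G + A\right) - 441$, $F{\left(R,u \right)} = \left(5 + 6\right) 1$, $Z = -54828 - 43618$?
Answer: $8048 + i \sqrt{99186} \approx 8048.0 + 314.94 i$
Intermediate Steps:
$Z = -98446$
$F{\left(R,u \right)} = 11$ ($F{\left(R,u \right)} = 11 \cdot 1 = 11$)
$Y{\left(G,A \right)} = -441 + A + G$ ($Y{\left(G,A \right)} = \left(A + G\right) - 441 = -441 + A + G$)
$h = i \sqrt{99186}$ ($h = \sqrt{-98446 - 740} = \sqrt{-99186} = i \sqrt{99186} \approx 314.94 i$)
$h + \left(F{\left(-15,-11 \right)} - -8037\right) = i \sqrt{99186} + \left(11 - -8037\right) = i \sqrt{99186} + \left(11 + 8037\right) = i \sqrt{99186} + 8048 = 8048 + i \sqrt{99186}$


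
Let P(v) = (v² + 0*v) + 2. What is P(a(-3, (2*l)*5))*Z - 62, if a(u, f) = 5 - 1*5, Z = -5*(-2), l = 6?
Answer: -42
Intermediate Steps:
Z = 10
a(u, f) = 0 (a(u, f) = 5 - 5 = 0)
P(v) = 2 + v² (P(v) = (v² + 0) + 2 = v² + 2 = 2 + v²)
P(a(-3, (2*l)*5))*Z - 62 = (2 + 0²)*10 - 62 = (2 + 0)*10 - 62 = 2*10 - 62 = 20 - 62 = -42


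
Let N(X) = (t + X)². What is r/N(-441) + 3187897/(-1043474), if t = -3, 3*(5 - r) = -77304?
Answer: -2709710845/926604912 ≈ -2.9243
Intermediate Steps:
r = 25773 (r = 5 - ⅓*(-77304) = 5 + 25768 = 25773)
N(X) = (-3 + X)²
r/N(-441) + 3187897/(-1043474) = 25773/((-3 - 441)²) + 3187897/(-1043474) = 25773/((-444)²) + 3187897*(-1/1043474) = 25773/197136 - 3187897/1043474 = 25773*(1/197136) - 3187897/1043474 = 8591/65712 - 3187897/1043474 = -2709710845/926604912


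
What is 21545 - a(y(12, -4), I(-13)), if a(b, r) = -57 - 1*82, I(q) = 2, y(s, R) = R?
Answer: 21684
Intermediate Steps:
a(b, r) = -139 (a(b, r) = -57 - 82 = -139)
21545 - a(y(12, -4), I(-13)) = 21545 - 1*(-139) = 21545 + 139 = 21684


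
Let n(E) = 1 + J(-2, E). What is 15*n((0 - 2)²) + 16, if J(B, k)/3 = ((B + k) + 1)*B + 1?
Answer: -194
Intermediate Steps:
J(B, k) = 3 + 3*B*(1 + B + k) (J(B, k) = 3*(((B + k) + 1)*B + 1) = 3*((1 + B + k)*B + 1) = 3*(B*(1 + B + k) + 1) = 3*(1 + B*(1 + B + k)) = 3 + 3*B*(1 + B + k))
n(E) = 10 - 6*E (n(E) = 1 + (3 + 3*(-2) + 3*(-2)² + 3*(-2)*E) = 1 + (3 - 6 + 3*4 - 6*E) = 1 + (3 - 6 + 12 - 6*E) = 1 + (9 - 6*E) = 10 - 6*E)
15*n((0 - 2)²) + 16 = 15*(10 - 6*(0 - 2)²) + 16 = 15*(10 - 6*(-2)²) + 16 = 15*(10 - 6*4) + 16 = 15*(10 - 24) + 16 = 15*(-14) + 16 = -210 + 16 = -194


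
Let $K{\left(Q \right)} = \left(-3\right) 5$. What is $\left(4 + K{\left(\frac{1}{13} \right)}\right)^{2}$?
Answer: $121$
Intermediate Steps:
$K{\left(Q \right)} = -15$
$\left(4 + K{\left(\frac{1}{13} \right)}\right)^{2} = \left(4 - 15\right)^{2} = \left(-11\right)^{2} = 121$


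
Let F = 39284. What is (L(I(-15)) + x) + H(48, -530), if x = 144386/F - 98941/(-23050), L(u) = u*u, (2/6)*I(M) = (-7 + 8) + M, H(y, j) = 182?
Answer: 221163812593/113187025 ≈ 1954.0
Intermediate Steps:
I(M) = 3 + 3*M (I(M) = 3*((-7 + 8) + M) = 3*(1 + M) = 3 + 3*M)
L(u) = u²
x = 901861943/113187025 (x = 144386/39284 - 98941/(-23050) = 144386*(1/39284) - 98941*(-1/23050) = 72193/19642 + 98941/23050 = 901861943/113187025 ≈ 7.9679)
(L(I(-15)) + x) + H(48, -530) = ((3 + 3*(-15))² + 901861943/113187025) + 182 = ((3 - 45)² + 901861943/113187025) + 182 = ((-42)² + 901861943/113187025) + 182 = (1764 + 901861943/113187025) + 182 = 200563774043/113187025 + 182 = 221163812593/113187025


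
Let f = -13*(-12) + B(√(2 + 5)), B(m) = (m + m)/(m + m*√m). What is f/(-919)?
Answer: 2*(-79*√7 - 78*7^(¾))/(919*(√7 + 7^(¾))) ≈ -0.17058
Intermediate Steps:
B(m) = 2*m/(m + m^(3/2)) (B(m) = (2*m)/(m + m^(3/2)) = 2*m/(m + m^(3/2)))
f = 156 + 2*√7/(√7 + 7^(¾)) (f = -13*(-12) + 2*√(2 + 5)/(√(2 + 5) + (√(2 + 5))^(3/2)) = 156 + 2*√7/(√7 + (√7)^(3/2)) = 156 + 2*√7/(√7 + 7^(¾)) ≈ 156.76)
f/(-919) = (2*(78*7^(¾) + 79*√7)/(√7 + 7^(¾)))/(-919) = (2*(78*7^(¾) + 79*√7)/(√7 + 7^(¾)))*(-1/919) = -2*(78*7^(¾) + 79*√7)/(919*(√7 + 7^(¾)))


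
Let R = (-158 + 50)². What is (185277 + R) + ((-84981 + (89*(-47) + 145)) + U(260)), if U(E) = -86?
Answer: 107836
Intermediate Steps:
R = 11664 (R = (-108)² = 11664)
(185277 + R) + ((-84981 + (89*(-47) + 145)) + U(260)) = (185277 + 11664) + ((-84981 + (89*(-47) + 145)) - 86) = 196941 + ((-84981 + (-4183 + 145)) - 86) = 196941 + ((-84981 - 4038) - 86) = 196941 + (-89019 - 86) = 196941 - 89105 = 107836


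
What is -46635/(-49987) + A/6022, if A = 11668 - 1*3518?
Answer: 344115010/150510857 ≈ 2.2863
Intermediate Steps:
A = 8150 (A = 11668 - 3518 = 8150)
-46635/(-49987) + A/6022 = -46635/(-49987) + 8150/6022 = -46635*(-1/49987) + 8150*(1/6022) = 46635/49987 + 4075/3011 = 344115010/150510857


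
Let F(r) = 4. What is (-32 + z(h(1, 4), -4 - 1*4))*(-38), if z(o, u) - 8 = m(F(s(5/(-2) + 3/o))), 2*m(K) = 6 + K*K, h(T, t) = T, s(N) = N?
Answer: 494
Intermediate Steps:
m(K) = 3 + K²/2 (m(K) = (6 + K*K)/2 = (6 + K²)/2 = 3 + K²/2)
z(o, u) = 19 (z(o, u) = 8 + (3 + (½)*4²) = 8 + (3 + (½)*16) = 8 + (3 + 8) = 8 + 11 = 19)
(-32 + z(h(1, 4), -4 - 1*4))*(-38) = (-32 + 19)*(-38) = -13*(-38) = 494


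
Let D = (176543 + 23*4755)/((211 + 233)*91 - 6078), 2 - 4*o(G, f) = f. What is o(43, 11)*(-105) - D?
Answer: 15647219/68652 ≈ 227.92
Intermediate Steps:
o(G, f) = 1/2 - f/4
D = 142954/17163 (D = (176543 + 109365)/(444*91 - 6078) = 285908/(40404 - 6078) = 285908/34326 = 285908*(1/34326) = 142954/17163 ≈ 8.3292)
o(43, 11)*(-105) - D = (1/2 - 1/4*11)*(-105) - 1*142954/17163 = (1/2 - 11/4)*(-105) - 142954/17163 = -9/4*(-105) - 142954/17163 = 945/4 - 142954/17163 = 15647219/68652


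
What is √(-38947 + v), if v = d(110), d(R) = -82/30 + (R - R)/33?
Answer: I*√8763690/15 ≈ 197.36*I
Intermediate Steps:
d(R) = -41/15 (d(R) = -82*1/30 + 0*(1/33) = -41/15 + 0 = -41/15)
v = -41/15 ≈ -2.7333
√(-38947 + v) = √(-38947 - 41/15) = √(-584246/15) = I*√8763690/15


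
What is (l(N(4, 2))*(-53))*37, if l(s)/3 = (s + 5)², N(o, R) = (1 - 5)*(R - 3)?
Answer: -476523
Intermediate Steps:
N(o, R) = 12 - 4*R (N(o, R) = -4*(-3 + R) = 12 - 4*R)
l(s) = 3*(5 + s)² (l(s) = 3*(s + 5)² = 3*(5 + s)²)
(l(N(4, 2))*(-53))*37 = ((3*(5 + (12 - 4*2))²)*(-53))*37 = ((3*(5 + (12 - 8))²)*(-53))*37 = ((3*(5 + 4)²)*(-53))*37 = ((3*9²)*(-53))*37 = ((3*81)*(-53))*37 = (243*(-53))*37 = -12879*37 = -476523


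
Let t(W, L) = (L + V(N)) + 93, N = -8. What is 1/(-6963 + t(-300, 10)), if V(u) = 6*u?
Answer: -1/6908 ≈ -0.00014476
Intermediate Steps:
t(W, L) = 45 + L (t(W, L) = (L + 6*(-8)) + 93 = (L - 48) + 93 = (-48 + L) + 93 = 45 + L)
1/(-6963 + t(-300, 10)) = 1/(-6963 + (45 + 10)) = 1/(-6963 + 55) = 1/(-6908) = -1/6908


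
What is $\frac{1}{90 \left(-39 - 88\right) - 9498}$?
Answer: $- \frac{1}{20928} \approx -4.7783 \cdot 10^{-5}$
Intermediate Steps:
$\frac{1}{90 \left(-39 - 88\right) - 9498} = \frac{1}{90 \left(-127\right) - 9498} = \frac{1}{-11430 - 9498} = \frac{1}{-20928} = - \frac{1}{20928}$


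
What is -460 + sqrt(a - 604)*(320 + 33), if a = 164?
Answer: -460 + 706*I*sqrt(110) ≈ -460.0 + 7404.6*I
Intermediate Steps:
-460 + sqrt(a - 604)*(320 + 33) = -460 + sqrt(164 - 604)*(320 + 33) = -460 + sqrt(-440)*353 = -460 + (2*I*sqrt(110))*353 = -460 + 706*I*sqrt(110)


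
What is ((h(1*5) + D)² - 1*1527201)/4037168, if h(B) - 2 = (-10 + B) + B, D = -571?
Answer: -75215/252323 ≈ -0.29809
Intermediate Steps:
h(B) = -8 + 2*B (h(B) = 2 + ((-10 + B) + B) = 2 + (-10 + 2*B) = -8 + 2*B)
((h(1*5) + D)² - 1*1527201)/4037168 = (((-8 + 2*(1*5)) - 571)² - 1*1527201)/4037168 = (((-8 + 2*5) - 571)² - 1527201)*(1/4037168) = (((-8 + 10) - 571)² - 1527201)*(1/4037168) = ((2 - 571)² - 1527201)*(1/4037168) = ((-569)² - 1527201)*(1/4037168) = (323761 - 1527201)*(1/4037168) = -1203440*1/4037168 = -75215/252323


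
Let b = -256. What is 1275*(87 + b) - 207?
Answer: -215682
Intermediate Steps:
1275*(87 + b) - 207 = 1275*(87 - 256) - 207 = 1275*(-169) - 207 = -215475 - 207 = -215682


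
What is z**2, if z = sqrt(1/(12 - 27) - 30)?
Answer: -451/15 ≈ -30.067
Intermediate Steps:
z = I*sqrt(6765)/15 (z = sqrt(1/(-15) - 30) = sqrt(-1/15 - 30) = sqrt(-451/15) = I*sqrt(6765)/15 ≈ 5.4833*I)
z**2 = (I*sqrt(6765)/15)**2 = -451/15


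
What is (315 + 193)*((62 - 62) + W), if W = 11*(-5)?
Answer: -27940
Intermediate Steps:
W = -55
(315 + 193)*((62 - 62) + W) = (315 + 193)*((62 - 62) - 55) = 508*(0 - 55) = 508*(-55) = -27940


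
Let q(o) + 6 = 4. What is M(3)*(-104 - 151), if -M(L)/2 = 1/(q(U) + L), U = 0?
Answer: 510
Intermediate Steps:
q(o) = -2 (q(o) = -6 + 4 = -2)
M(L) = -2/(-2 + L)
M(3)*(-104 - 151) = (-2/(-2 + 3))*(-104 - 151) = -2/1*(-255) = -2*1*(-255) = -2*(-255) = 510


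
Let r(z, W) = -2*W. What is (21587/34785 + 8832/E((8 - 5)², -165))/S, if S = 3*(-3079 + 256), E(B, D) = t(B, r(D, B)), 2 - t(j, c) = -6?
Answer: -38424227/294594165 ≈ -0.13043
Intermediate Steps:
t(j, c) = 8 (t(j, c) = 2 - 1*(-6) = 2 + 6 = 8)
E(B, D) = 8
S = -8469 (S = 3*(-2823) = -8469)
(21587/34785 + 8832/E((8 - 5)², -165))/S = (21587/34785 + 8832/8)/(-8469) = (21587*(1/34785) + 8832*(⅛))*(-1/8469) = (21587/34785 + 1104)*(-1/8469) = (38424227/34785)*(-1/8469) = -38424227/294594165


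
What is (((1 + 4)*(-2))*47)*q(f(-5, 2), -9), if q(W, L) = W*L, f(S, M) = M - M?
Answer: 0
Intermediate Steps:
f(S, M) = 0
q(W, L) = L*W
(((1 + 4)*(-2))*47)*q(f(-5, 2), -9) = (((1 + 4)*(-2))*47)*(-9*0) = ((5*(-2))*47)*0 = -10*47*0 = -470*0 = 0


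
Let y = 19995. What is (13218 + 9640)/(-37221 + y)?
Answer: -1039/783 ≈ -1.3269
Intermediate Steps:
(13218 + 9640)/(-37221 + y) = (13218 + 9640)/(-37221 + 19995) = 22858/(-17226) = 22858*(-1/17226) = -1039/783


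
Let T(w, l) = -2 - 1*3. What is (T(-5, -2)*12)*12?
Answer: -720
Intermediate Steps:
T(w, l) = -5 (T(w, l) = -2 - 3 = -5)
(T(-5, -2)*12)*12 = -5*12*12 = -60*12 = -720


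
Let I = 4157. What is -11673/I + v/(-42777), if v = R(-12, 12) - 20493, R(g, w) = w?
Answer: -138065468/59274663 ≈ -2.3293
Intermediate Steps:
v = -20481 (v = 12 - 20493 = -20481)
-11673/I + v/(-42777) = -11673/4157 - 20481/(-42777) = -11673*1/4157 - 20481*(-1/42777) = -11673/4157 + 6827/14259 = -138065468/59274663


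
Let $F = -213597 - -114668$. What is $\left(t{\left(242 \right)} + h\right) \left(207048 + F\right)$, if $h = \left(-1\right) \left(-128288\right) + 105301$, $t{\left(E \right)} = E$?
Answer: $25281573889$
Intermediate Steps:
$F = -98929$ ($F = -213597 + 114668 = -98929$)
$h = 233589$ ($h = 128288 + 105301 = 233589$)
$\left(t{\left(242 \right)} + h\right) \left(207048 + F\right) = \left(242 + 233589\right) \left(207048 - 98929\right) = 233831 \cdot 108119 = 25281573889$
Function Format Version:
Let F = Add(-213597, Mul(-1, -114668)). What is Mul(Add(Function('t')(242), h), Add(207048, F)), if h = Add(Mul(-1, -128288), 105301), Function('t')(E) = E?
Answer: 25281573889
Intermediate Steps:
F = -98929 (F = Add(-213597, 114668) = -98929)
h = 233589 (h = Add(128288, 105301) = 233589)
Mul(Add(Function('t')(242), h), Add(207048, F)) = Mul(Add(242, 233589), Add(207048, -98929)) = Mul(233831, 108119) = 25281573889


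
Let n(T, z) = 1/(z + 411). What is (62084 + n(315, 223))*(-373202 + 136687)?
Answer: -9309527699355/634 ≈ -1.4684e+10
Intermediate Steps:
n(T, z) = 1/(411 + z)
(62084 + n(315, 223))*(-373202 + 136687) = (62084 + 1/(411 + 223))*(-373202 + 136687) = (62084 + 1/634)*(-236515) = (39361257/634)*(-236515) = -9309527699355/634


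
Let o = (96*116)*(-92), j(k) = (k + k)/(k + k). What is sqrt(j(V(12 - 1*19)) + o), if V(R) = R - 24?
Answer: I*sqrt(1024511) ≈ 1012.2*I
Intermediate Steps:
V(R) = -24 + R
j(k) = 1 (j(k) = (2*k)/((2*k)) = (2*k)*(1/(2*k)) = 1)
o = -1024512 (o = 11136*(-92) = -1024512)
sqrt(j(V(12 - 1*19)) + o) = sqrt(1 - 1024512) = sqrt(-1024511) = I*sqrt(1024511)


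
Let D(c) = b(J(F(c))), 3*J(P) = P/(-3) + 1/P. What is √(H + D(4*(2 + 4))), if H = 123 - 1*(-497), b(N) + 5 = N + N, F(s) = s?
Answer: √21949/6 ≈ 24.692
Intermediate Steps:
J(P) = -P/9 + 1/(3*P) (J(P) = (P/(-3) + 1/P)/3 = (P*(-⅓) + 1/P)/3 = (-P/3 + 1/P)/3 = (1/P - P/3)/3 = -P/9 + 1/(3*P))
b(N) = -5 + 2*N (b(N) = -5 + (N + N) = -5 + 2*N)
D(c) = -5 + 2*(3 - c²)/(9*c) (D(c) = -5 + 2*((3 - c²)/(9*c)) = -5 + 2*(3 - c²)/(9*c))
H = 620 (H = 123 + 497 = 620)
√(H + D(4*(2 + 4))) = √(620 + (-5 - 8*(2 + 4)/9 + 2/(3*((4*(2 + 4)))))) = √(620 + (-5 - 8*6/9 + 2/(3*((4*6))))) = √(620 + (-5 - 2/9*24 + (⅔)/24)) = √(620 + (-5 - 16/3 + (⅔)*(1/24))) = √(620 + (-5 - 16/3 + 1/36)) = √(620 - 371/36) = √(21949/36) = √21949/6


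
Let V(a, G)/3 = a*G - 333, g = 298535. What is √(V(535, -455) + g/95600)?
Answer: I*√16708369511735/4780 ≈ 855.14*I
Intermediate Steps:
V(a, G) = -999 + 3*G*a (V(a, G) = 3*(a*G - 333) = 3*(G*a - 333) = 3*(-333 + G*a) = -999 + 3*G*a)
√(V(535, -455) + g/95600) = √((-999 + 3*(-455)*535) + 298535/95600) = √((-999 - 730275) + 298535*(1/95600)) = √(-731274 + 59707/19120) = √(-13981899173/19120) = I*√16708369511735/4780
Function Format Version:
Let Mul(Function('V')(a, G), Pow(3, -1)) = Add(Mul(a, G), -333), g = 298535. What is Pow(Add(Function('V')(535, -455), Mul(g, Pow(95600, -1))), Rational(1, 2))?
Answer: Mul(Rational(1, 4780), I, Pow(16708369511735, Rational(1, 2))) ≈ Mul(855.14, I)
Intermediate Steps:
Function('V')(a, G) = Add(-999, Mul(3, G, a)) (Function('V')(a, G) = Mul(3, Add(Mul(a, G), -333)) = Mul(3, Add(Mul(G, a), -333)) = Mul(3, Add(-333, Mul(G, a))) = Add(-999, Mul(3, G, a)))
Pow(Add(Function('V')(535, -455), Mul(g, Pow(95600, -1))), Rational(1, 2)) = Pow(Add(Add(-999, Mul(3, -455, 535)), Mul(298535, Pow(95600, -1))), Rational(1, 2)) = Pow(Add(Add(-999, -730275), Mul(298535, Rational(1, 95600))), Rational(1, 2)) = Pow(Add(-731274, Rational(59707, 19120)), Rational(1, 2)) = Pow(Rational(-13981899173, 19120), Rational(1, 2)) = Mul(Rational(1, 4780), I, Pow(16708369511735, Rational(1, 2)))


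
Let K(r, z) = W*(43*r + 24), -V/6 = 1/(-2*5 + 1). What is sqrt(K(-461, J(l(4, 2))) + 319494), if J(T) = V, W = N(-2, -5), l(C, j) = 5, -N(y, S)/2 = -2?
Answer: sqrt(240298) ≈ 490.20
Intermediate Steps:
N(y, S) = 4 (N(y, S) = -2*(-2) = 4)
W = 4
V = 2/3 (V = -6/(-2*5 + 1) = -6/(-10 + 1) = -6/(-9) = -6*(-1/9) = 2/3 ≈ 0.66667)
J(T) = 2/3
K(r, z) = 96 + 172*r (K(r, z) = 4*(43*r + 24) = 4*(24 + 43*r) = 96 + 172*r)
sqrt(K(-461, J(l(4, 2))) + 319494) = sqrt((96 + 172*(-461)) + 319494) = sqrt((96 - 79292) + 319494) = sqrt(-79196 + 319494) = sqrt(240298)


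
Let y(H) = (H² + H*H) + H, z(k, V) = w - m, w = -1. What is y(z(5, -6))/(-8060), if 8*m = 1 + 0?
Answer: -9/51584 ≈ -0.00017447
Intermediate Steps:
m = ⅛ (m = (1 + 0)/8 = (⅛)*1 = ⅛ ≈ 0.12500)
z(k, V) = -9/8 (z(k, V) = -1 - 1*⅛ = -1 - ⅛ = -9/8)
y(H) = H + 2*H² (y(H) = (H² + H²) + H = 2*H² + H = H + 2*H²)
y(z(5, -6))/(-8060) = -9*(1 + 2*(-9/8))/8/(-8060) = -9*(1 - 9/4)/8*(-1/8060) = -9/8*(-5/4)*(-1/8060) = (45/32)*(-1/8060) = -9/51584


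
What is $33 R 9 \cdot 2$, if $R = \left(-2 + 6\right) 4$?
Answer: $9504$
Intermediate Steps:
$R = 16$ ($R = 4 \cdot 4 = 16$)
$33 R 9 \cdot 2 = 33 \cdot 16 \cdot 9 \cdot 2 = 528 \cdot 18 = 9504$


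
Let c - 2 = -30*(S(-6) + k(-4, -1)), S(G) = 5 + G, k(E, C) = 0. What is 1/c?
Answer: 1/32 ≈ 0.031250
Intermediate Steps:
c = 32 (c = 2 - 30*((5 - 6) + 0) = 2 - 30*(-1 + 0) = 2 - 30*(-1) = 2 + 30 = 32)
1/c = 1/32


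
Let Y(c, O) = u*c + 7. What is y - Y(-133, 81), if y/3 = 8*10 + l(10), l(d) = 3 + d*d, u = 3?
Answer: 941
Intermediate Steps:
Y(c, O) = 7 + 3*c (Y(c, O) = 3*c + 7 = 7 + 3*c)
l(d) = 3 + d²
y = 549 (y = 3*(8*10 + (3 + 10²)) = 3*(80 + (3 + 100)) = 3*(80 + 103) = 3*183 = 549)
y - Y(-133, 81) = 549 - (7 + 3*(-133)) = 549 - (7 - 399) = 549 - 1*(-392) = 549 + 392 = 941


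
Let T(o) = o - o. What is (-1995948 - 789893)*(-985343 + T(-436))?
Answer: 2745008928463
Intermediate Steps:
T(o) = 0
(-1995948 - 789893)*(-985343 + T(-436)) = (-1995948 - 789893)*(-985343 + 0) = -2785841*(-985343) = 2745008928463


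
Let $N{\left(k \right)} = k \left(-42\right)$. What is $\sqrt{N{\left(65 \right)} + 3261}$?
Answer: $3 \sqrt{59} \approx 23.043$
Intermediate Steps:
$N{\left(k \right)} = - 42 k$
$\sqrt{N{\left(65 \right)} + 3261} = \sqrt{\left(-42\right) 65 + 3261} = \sqrt{-2730 + 3261} = \sqrt{531} = 3 \sqrt{59}$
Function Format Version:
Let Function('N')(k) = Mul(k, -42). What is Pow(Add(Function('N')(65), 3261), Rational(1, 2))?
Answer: Mul(3, Pow(59, Rational(1, 2))) ≈ 23.043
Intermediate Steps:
Function('N')(k) = Mul(-42, k)
Pow(Add(Function('N')(65), 3261), Rational(1, 2)) = Pow(Add(Mul(-42, 65), 3261), Rational(1, 2)) = Pow(Add(-2730, 3261), Rational(1, 2)) = Pow(531, Rational(1, 2)) = Mul(3, Pow(59, Rational(1, 2)))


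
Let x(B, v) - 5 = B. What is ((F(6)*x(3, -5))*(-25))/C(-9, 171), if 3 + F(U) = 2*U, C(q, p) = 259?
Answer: -1800/259 ≈ -6.9498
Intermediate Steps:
x(B, v) = 5 + B
F(U) = -3 + 2*U
((F(6)*x(3, -5))*(-25))/C(-9, 171) = (((-3 + 2*6)*(5 + 3))*(-25))/259 = (((-3 + 12)*8)*(-25))*(1/259) = ((9*8)*(-25))*(1/259) = (72*(-25))*(1/259) = -1800*1/259 = -1800/259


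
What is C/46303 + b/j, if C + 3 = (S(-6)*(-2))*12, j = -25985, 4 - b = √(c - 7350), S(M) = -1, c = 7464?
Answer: 360473/1203183455 + √114/25985 ≈ 0.00071049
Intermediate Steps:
b = 4 - √114 (b = 4 - √(7464 - 7350) = 4 - √114 ≈ -6.6771)
C = 21 (C = -3 - 1*(-2)*12 = -3 + 2*12 = -3 + 24 = 21)
C/46303 + b/j = 21/46303 + (4 - √114)/(-25985) = 21*(1/46303) + (4 - √114)*(-1/25985) = 21/46303 + (-4/25985 + √114/25985) = 360473/1203183455 + √114/25985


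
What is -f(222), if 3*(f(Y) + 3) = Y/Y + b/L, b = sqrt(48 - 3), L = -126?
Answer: 8/3 + sqrt(5)/126 ≈ 2.6844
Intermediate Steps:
b = 3*sqrt(5) (b = sqrt(45) = 3*sqrt(5) ≈ 6.7082)
f(Y) = -8/3 - sqrt(5)/126 (f(Y) = -3 + (Y/Y + (3*sqrt(5))/(-126))/3 = -3 + (1 + (3*sqrt(5))*(-1/126))/3 = -3 + (1 - sqrt(5)/42)/3 = -3 + (1/3 - sqrt(5)/126) = -8/3 - sqrt(5)/126)
-f(222) = -(-8/3 - sqrt(5)/126) = 8/3 + sqrt(5)/126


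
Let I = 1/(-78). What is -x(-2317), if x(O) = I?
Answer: 1/78 ≈ 0.012821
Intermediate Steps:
I = -1/78 ≈ -0.012821
x(O) = -1/78
-x(-2317) = -1*(-1/78) = 1/78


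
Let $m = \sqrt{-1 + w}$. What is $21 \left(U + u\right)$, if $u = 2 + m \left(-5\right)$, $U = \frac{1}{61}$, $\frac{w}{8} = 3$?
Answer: $\frac{2583}{61} - 105 \sqrt{23} \approx -461.22$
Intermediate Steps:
$w = 24$ ($w = 8 \cdot 3 = 24$)
$U = \frac{1}{61} \approx 0.016393$
$m = \sqrt{23}$ ($m = \sqrt{-1 + 24} = \sqrt{23} \approx 4.7958$)
$u = 2 - 5 \sqrt{23}$ ($u = 2 + \sqrt{23} \left(-5\right) = 2 - 5 \sqrt{23} \approx -21.979$)
$21 \left(U + u\right) = 21 \left(\frac{1}{61} + \left(2 - 5 \sqrt{23}\right)\right) = 21 \left(\frac{123}{61} - 5 \sqrt{23}\right) = \frac{2583}{61} - 105 \sqrt{23}$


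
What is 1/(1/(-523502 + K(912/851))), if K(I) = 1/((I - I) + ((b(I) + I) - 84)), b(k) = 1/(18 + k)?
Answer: -599231477566948/1144659359 ≈ -5.2350e+5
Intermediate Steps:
K(I) = 1/(-84 + I + 1/(18 + I)) (K(I) = 1/((I - I) + ((1/(18 + I) + I) - 84)) = 1/(0 + ((I + 1/(18 + I)) - 84)) = 1/(0 + (-84 + I + 1/(18 + I))) = 1/(-84 + I + 1/(18 + I)))
1/(1/(-523502 + K(912/851))) = 1/(1/(-523502 + (18 + 912/851)/(1 + (-84 + 912/851)*(18 + 912/851)))) = 1/(1/(-523502 + (16230/851)/(1 - 70572/851*16230/851))) = 1/(1/(-523502 + (16230/851)/(1 - 1145383560/724201))) = 1/(1/(-523502 + (16230/851)/(-1144659359/724201))) = 1/(1/(-523502 - 724201/1144659359*16230/851)) = 1/(1/(-523502 - 13811730/1144659359)) = 1/(1/(-599231477566948/1144659359)) = 1/(-1144659359/599231477566948) = -599231477566948/1144659359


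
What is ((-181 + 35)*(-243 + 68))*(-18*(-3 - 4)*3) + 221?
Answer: 9658121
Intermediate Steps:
((-181 + 35)*(-243 + 68))*(-18*(-3 - 4)*3) + 221 = (-146*(-175))*(-(-126)*3) + 221 = 25550*(-18*(-21)) + 221 = 25550*378 + 221 = 9657900 + 221 = 9658121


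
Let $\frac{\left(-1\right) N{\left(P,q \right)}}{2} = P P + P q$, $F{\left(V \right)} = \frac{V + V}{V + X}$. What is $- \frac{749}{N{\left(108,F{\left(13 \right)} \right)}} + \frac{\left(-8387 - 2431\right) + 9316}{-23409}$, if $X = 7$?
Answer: $\frac{9813659}{102344148} \approx 0.095889$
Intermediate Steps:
$F{\left(V \right)} = \frac{2 V}{7 + V}$ ($F{\left(V \right)} = \frac{V + V}{V + 7} = \frac{2 V}{7 + V}$)
$N{\left(P,q \right)} = - 2 P^{2} - 2 P q$ ($N{\left(P,q \right)} = - 2 \left(P P + P q\right) = - 2 \left(P^{2} + P q\right) = - 2 P^{2} - 2 P q$)
$- \frac{749}{N{\left(108,F{\left(13 \right)} \right)}} + \frac{\left(-8387 - 2431\right) + 9316}{-23409} = - \frac{749}{\left(-2\right) 108 \left(108 + 2 \cdot 13 \frac{1}{7 + 13}\right)} + \frac{\left(-8387 - 2431\right) + 9316}{-23409} = - \frac{749}{\left(-2\right) 108 \left(108 + 2 \cdot 13 \cdot \frac{1}{20}\right)} + \left(-10818 + 9316\right) \left(- \frac{1}{23409}\right) = - \frac{749}{\left(-2\right) 108 \left(108 + 2 \cdot 13 \cdot \frac{1}{20}\right)} - - \frac{1502}{23409} = - \frac{749}{\left(-2\right) 108 \left(108 + \frac{13}{10}\right)} + \frac{1502}{23409} = - \frac{749}{\left(-2\right) 108 \cdot \frac{1093}{10}} + \frac{1502}{23409} = - \frac{749}{- \frac{118044}{5}} + \frac{1502}{23409} = \left(-749\right) \left(- \frac{5}{118044}\right) + \frac{1502}{23409} = \frac{3745}{118044} + \frac{1502}{23409} = \frac{9813659}{102344148}$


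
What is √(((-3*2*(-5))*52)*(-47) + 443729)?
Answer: √370409 ≈ 608.61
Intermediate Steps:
√(((-3*2*(-5))*52)*(-47) + 443729) = √((-6*(-5)*52)*(-47) + 443729) = √((30*52)*(-47) + 443729) = √(1560*(-47) + 443729) = √(-73320 + 443729) = √370409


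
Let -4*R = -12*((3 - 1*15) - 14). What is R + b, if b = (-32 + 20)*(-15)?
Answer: 102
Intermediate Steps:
R = -78 (R = -(-3)*((3 - 1*15) - 14) = -(-3)*((3 - 15) - 14) = -(-3)*(-12 - 14) = -(-3)*(-26) = -1/4*312 = -78)
b = 180 (b = -12*(-15) = 180)
R + b = -78 + 180 = 102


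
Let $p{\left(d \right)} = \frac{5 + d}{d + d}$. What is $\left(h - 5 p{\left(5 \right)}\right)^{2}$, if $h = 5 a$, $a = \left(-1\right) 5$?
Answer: $900$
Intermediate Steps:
$a = -5$
$p{\left(d \right)} = \frac{5 + d}{2 d}$
$h = -25$ ($h = 5 \left(-5\right) = -25$)
$\left(h - 5 p{\left(5 \right)}\right)^{2} = \left(-25 - 5 \frac{5 + 5}{2 \cdot 5}\right)^{2} = \left(-25 - 5 \cdot \frac{1}{2} \cdot \frac{1}{5} \cdot 10\right)^{2} = \left(-25 - 5\right)^{2} = \left(-30\right)^{2} = 900$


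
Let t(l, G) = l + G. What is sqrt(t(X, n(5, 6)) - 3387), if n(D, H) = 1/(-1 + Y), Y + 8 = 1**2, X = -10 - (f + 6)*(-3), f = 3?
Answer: I*sqrt(53922)/4 ≈ 58.053*I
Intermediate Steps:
X = 17 (X = -10 - (3 + 6)*(-3) = -10 - 9*(-3) = -10 - 1*(-27) = -10 + 27 = 17)
Y = -7 (Y = -8 + 1**2 = -8 + 1 = -7)
n(D, H) = -1/8 (n(D, H) = 1/(-1 - 7) = 1/(-8) = -1/8)
t(l, G) = G + l
sqrt(t(X, n(5, 6)) - 3387) = sqrt((-1/8 + 17) - 3387) = sqrt(135/8 - 3387) = sqrt(-26961/8) = I*sqrt(53922)/4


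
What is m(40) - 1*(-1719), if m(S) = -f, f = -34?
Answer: 1753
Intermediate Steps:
m(S) = 34 (m(S) = -1*(-34) = 34)
m(40) - 1*(-1719) = 34 - 1*(-1719) = 34 + 1719 = 1753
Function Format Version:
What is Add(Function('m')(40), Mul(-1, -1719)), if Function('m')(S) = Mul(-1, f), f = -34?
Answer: 1753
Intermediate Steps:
Function('m')(S) = 34 (Function('m')(S) = Mul(-1, -34) = 34)
Add(Function('m')(40), Mul(-1, -1719)) = Add(34, Mul(-1, -1719)) = Add(34, 1719) = 1753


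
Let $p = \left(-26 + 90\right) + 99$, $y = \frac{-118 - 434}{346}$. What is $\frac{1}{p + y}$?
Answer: $\frac{173}{27923} \approx 0.0061956$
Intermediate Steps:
$y = - \frac{276}{173}$ ($y = \left(-552\right) \frac{1}{346} = - \frac{276}{173} \approx -1.5954$)
$p = 163$ ($p = 64 + 99 = 163$)
$\frac{1}{p + y} = \frac{1}{163 - \frac{276}{173}} = \frac{1}{\frac{27923}{173}} = \frac{173}{27923}$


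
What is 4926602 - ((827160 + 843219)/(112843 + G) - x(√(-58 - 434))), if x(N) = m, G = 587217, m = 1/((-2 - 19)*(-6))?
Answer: 217281665871713/44103780 ≈ 4.9266e+6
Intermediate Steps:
m = 1/126 (m = 1/(-21*(-6)) = 1/126 ≈ 0.0079365)
x(N) = 1/126
4926602 - ((827160 + 843219)/(112843 + G) - x(√(-58 - 434))) = 4926602 - ((827160 + 843219)/(112843 + 587217) - 1*1/126) = 4926602 - (1670379/700060 - 1/126) = 4926602 - 1*104883847/44103780 = 4926602 - 104883847/44103780 = 217281665871713/44103780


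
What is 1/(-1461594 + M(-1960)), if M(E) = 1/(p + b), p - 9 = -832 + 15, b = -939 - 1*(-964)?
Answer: -783/1144428103 ≈ -6.8418e-7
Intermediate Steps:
b = 25 (b = -939 + 964 = 25)
p = -808 (p = 9 + (-832 + 15) = 9 - 817 = -808)
M(E) = -1/783 (M(E) = 1/(-808 + 25) = 1/(-783) = -1/783)
1/(-1461594 + M(-1960)) = 1/(-1461594 - 1/783) = 1/(-1144428103/783) = -783/1144428103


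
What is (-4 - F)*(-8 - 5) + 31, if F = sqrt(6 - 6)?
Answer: 83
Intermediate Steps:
F = 0 (F = sqrt(0) = 0)
(-4 - F)*(-8 - 5) + 31 = (-4 - 1*0)*(-8 - 5) + 31 = (-4 + 0)*(-13) + 31 = -4*(-13) + 31 = 52 + 31 = 83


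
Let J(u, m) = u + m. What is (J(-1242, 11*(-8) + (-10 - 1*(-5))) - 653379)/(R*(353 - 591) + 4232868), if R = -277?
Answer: -327357/2149397 ≈ -0.15230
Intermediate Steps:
J(u, m) = m + u
(J(-1242, 11*(-8) + (-10 - 1*(-5))) - 653379)/(R*(353 - 591) + 4232868) = (((11*(-8) + (-10 - 1*(-5))) - 1242) - 653379)/(-277*(353 - 591) + 4232868) = (((-88 + (-10 + 5)) - 1242) - 653379)/(-277*(-238) + 4232868) = (((-88 - 5) - 1242) - 653379)/(65926 + 4232868) = ((-93 - 1242) - 653379)/4298794 = (-1335 - 653379)*(1/4298794) = -654714*1/4298794 = -327357/2149397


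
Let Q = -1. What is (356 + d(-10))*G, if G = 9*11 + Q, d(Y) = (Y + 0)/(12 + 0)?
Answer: 104419/3 ≈ 34806.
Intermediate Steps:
d(Y) = Y/12
G = 98 (G = 9*11 - 1 = 99 - 1 = 98)
(356 + d(-10))*G = (356 + (1/12)*(-10))*98 = (356 - ⅚)*98 = (2131/6)*98 = 104419/3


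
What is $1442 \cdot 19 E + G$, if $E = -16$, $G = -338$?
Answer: $-438706$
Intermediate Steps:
$1442 \cdot 19 E + G = 1442 \cdot 19 \left(-16\right) - 338 = 1442 \left(-304\right) - 338 = -438368 - 338 = -438706$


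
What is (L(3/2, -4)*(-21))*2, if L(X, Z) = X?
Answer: -63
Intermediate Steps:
(L(3/2, -4)*(-21))*2 = ((3/2)*(-21))*2 = -63/2*2 = -63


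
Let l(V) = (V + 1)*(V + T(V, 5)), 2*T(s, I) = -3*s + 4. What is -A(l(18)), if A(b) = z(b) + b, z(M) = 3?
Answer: 130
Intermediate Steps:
T(s, I) = 2 - 3*s/2 (T(s, I) = (-3*s + 4)/2 = (4 - 3*s)/2 = 2 - 3*s/2)
l(V) = (1 + V)*(2 - V/2) (l(V) = (V + 1)*(V + (2 - 3*V/2)) = (1 + V)*(2 - V/2))
A(b) = 3 + b
-A(l(18)) = -(3 + (2 - 1/2*18**2 + (3/2)*18)) = -(3 + (2 - 1/2*324 + 27)) = -(3 + (2 - 162 + 27)) = -(3 - 133) = -1*(-130) = 130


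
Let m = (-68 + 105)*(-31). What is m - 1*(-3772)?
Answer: 2625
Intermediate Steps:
m = -1147 (m = 37*(-31) = -1147)
m - 1*(-3772) = -1147 - 1*(-3772) = -1147 + 3772 = 2625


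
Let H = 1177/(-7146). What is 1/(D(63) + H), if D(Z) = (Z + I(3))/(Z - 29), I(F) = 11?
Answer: 121482/244393 ≈ 0.49708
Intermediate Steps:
H = -1177/7146 (H = 1177*(-1/7146) = -1177/7146 ≈ -0.16471)
D(Z) = (11 + Z)/(-29 + Z) (D(Z) = (Z + 11)/(Z - 29) = (11 + Z)/(-29 + Z))
1/(D(63) + H) = 1/((11 + 63)/(-29 + 63) - 1177/7146) = 1/(74/34 - 1177/7146) = 1/((1/34)*74 - 1177/7146) = 1/(37/17 - 1177/7146) = 1/(244393/121482) = 121482/244393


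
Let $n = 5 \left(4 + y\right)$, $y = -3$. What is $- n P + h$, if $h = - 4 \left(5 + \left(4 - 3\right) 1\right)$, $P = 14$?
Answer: $-94$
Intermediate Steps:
$n = 5$ ($n = 5 \left(4 - 3\right) = 5 \cdot 1 = 5$)
$h = -24$ ($h = - 4 \left(5 + 1 \cdot 1\right) = - 4 \left(5 + 1\right) = \left(-4\right) 6 = -24$)
$- n P + h = \left(-1\right) 5 \cdot 14 - 24 = \left(-5\right) 14 - 24 = -70 - 24 = -94$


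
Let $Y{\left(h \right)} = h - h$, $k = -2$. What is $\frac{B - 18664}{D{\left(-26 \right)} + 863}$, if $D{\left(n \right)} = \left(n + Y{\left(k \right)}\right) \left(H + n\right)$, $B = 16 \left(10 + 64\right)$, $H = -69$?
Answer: $- \frac{17480}{3333} \approx -5.2445$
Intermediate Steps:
$B = 1184$ ($B = 16 \cdot 74 = 1184$)
$Y{\left(h \right)} = 0$
$D{\left(n \right)} = n \left(-69 + n\right)$ ($D{\left(n \right)} = \left(n + 0\right) \left(-69 + n\right) = n \left(-69 + n\right)$)
$\frac{B - 18664}{D{\left(-26 \right)} + 863} = \frac{1184 - 18664}{- 26 \left(-69 - 26\right) + 863} = - \frac{17480}{\left(-26\right) \left(-95\right) + 863} = - \frac{17480}{2470 + 863} = - \frac{17480}{3333}$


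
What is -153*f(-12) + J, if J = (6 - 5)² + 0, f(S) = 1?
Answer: -152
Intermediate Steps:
J = 1 (J = 1² + 0 = 1 + 0 = 1)
-153*f(-12) + J = -153*1 + 1 = -153 + 1 = -152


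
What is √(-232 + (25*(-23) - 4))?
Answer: I*√811 ≈ 28.478*I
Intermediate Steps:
√(-232 + (25*(-23) - 4)) = √(-232 + (-575 - 4)) = √(-232 - 579) = √(-811) = I*√811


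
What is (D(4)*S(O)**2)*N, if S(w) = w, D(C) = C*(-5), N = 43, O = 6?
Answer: -30960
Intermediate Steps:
D(C) = -5*C
(D(4)*S(O)**2)*N = (-5*4*6**2)*43 = -20*36*43 = -720*43 = -30960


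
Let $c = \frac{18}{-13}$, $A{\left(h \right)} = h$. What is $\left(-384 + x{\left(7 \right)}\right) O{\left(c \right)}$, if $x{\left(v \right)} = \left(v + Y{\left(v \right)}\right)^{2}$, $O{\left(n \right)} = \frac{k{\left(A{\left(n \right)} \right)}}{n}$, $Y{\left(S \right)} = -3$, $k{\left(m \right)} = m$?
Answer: $-368$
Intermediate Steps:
$c = - \frac{18}{13}$ ($c = 18 \left(- \frac{1}{13}\right) = - \frac{18}{13} \approx -1.3846$)
$O{\left(n \right)} = 1$ ($O{\left(n \right)} = \frac{n}{n} = 1$)
$x{\left(v \right)} = \left(-3 + v\right)^{2}$ ($x{\left(v \right)} = \left(v - 3\right)^{2} = \left(-3 + v\right)^{2}$)
$\left(-384 + x{\left(7 \right)}\right) O{\left(c \right)} = \left(-384 + \left(-3 + 7\right)^{2}\right) 1 = \left(-384 + 4^{2}\right) 1 = \left(-384 + 16\right) 1 = \left(-368\right) 1 = -368$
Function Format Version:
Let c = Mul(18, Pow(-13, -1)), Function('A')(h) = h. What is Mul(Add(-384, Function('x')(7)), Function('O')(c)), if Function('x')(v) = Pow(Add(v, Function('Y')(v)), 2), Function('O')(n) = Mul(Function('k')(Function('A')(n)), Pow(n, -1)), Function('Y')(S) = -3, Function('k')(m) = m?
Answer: -368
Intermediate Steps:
c = Rational(-18, 13) (c = Mul(18, Rational(-1, 13)) = Rational(-18, 13) ≈ -1.3846)
Function('O')(n) = 1 (Function('O')(n) = Mul(n, Pow(n, -1)) = 1)
Function('x')(v) = Pow(Add(-3, v), 2) (Function('x')(v) = Pow(Add(v, -3), 2) = Pow(Add(-3, v), 2))
Mul(Add(-384, Function('x')(7)), Function('O')(c)) = Mul(Add(-384, Pow(Add(-3, 7), 2)), 1) = Mul(Add(-384, Pow(4, 2)), 1) = Mul(Add(-384, 16), 1) = Mul(-368, 1) = -368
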